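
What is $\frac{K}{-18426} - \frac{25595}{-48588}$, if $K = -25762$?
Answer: $\frac{287222921}{149213748} \approx 1.9249$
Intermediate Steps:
$\frac{K}{-18426} - \frac{25595}{-48588} = - \frac{25762}{-18426} - \frac{25595}{-48588} = \left(-25762\right) \left(- \frac{1}{18426}\right) - - \frac{25595}{48588} = \frac{12881}{9213} + \frac{25595}{48588} = \frac{287222921}{149213748}$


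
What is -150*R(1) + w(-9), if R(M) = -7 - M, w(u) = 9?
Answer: 1209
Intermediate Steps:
-150*R(1) + w(-9) = -150*(-7 - 1*1) + 9 = -150*(-7 - 1) + 9 = -150*(-8) + 9 = 1200 + 9 = 1209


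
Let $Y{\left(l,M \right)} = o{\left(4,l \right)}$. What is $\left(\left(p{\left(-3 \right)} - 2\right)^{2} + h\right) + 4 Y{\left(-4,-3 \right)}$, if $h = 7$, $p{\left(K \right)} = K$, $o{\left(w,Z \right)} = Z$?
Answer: $16$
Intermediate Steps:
$Y{\left(l,M \right)} = l$
$\left(\left(p{\left(-3 \right)} - 2\right)^{2} + h\right) + 4 Y{\left(-4,-3 \right)} = \left(\left(-3 - 2\right)^{2} + 7\right) + 4 \left(-4\right) = \left(\left(-5\right)^{2} + 7\right) - 16 = \left(25 + 7\right) - 16 = 32 - 16 = 16$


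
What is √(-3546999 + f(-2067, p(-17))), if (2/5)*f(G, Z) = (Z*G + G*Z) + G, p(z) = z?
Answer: 3*I*√1500654/2 ≈ 1837.5*I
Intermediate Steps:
f(G, Z) = 5*G/2 + 5*G*Z (f(G, Z) = 5*((Z*G + G*Z) + G)/2 = 5*((G*Z + G*Z) + G)/2 = 5*(2*G*Z + G)/2 = 5*(G + 2*G*Z)/2 = 5*G/2 + 5*G*Z)
√(-3546999 + f(-2067, p(-17))) = √(-3546999 + (5/2)*(-2067)*(1 + 2*(-17))) = √(-3546999 + (5/2)*(-2067)*(1 - 34)) = √(-3546999 + (5/2)*(-2067)*(-33)) = √(-3546999 + 341055/2) = √(-6752943/2) = 3*I*√1500654/2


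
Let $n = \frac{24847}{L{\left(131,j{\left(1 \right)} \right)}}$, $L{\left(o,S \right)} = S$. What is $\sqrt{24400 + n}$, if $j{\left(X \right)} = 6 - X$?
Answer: $\frac{\sqrt{734235}}{5} \approx 171.38$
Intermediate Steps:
$n = \frac{24847}{5}$ ($n = \frac{24847}{6 - 1} = \frac{24847}{5} \approx 4969.4$)
$\sqrt{24400 + n} = \sqrt{24400 + \frac{24847}{5}} = \sqrt{\frac{146847}{5}} = \frac{\sqrt{734235}}{5}$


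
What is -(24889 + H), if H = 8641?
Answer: -33530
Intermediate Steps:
-(24889 + H) = -(24889 + 8641) = -1*33530 = -33530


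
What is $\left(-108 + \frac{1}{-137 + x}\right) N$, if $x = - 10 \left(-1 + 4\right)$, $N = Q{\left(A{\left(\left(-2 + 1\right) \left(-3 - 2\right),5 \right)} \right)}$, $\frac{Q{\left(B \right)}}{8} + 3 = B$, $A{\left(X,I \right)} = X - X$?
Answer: $\frac{432888}{167} \approx 2592.1$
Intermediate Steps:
$A{\left(X,I \right)} = 0$
$Q{\left(B \right)} = -24 + 8 B$
$N = -24$ ($N = -24 + 8 \cdot 0 = -24 + 0 = -24$)
$x = -30$ ($x = \left(-10\right) 3 = -30$)
$\left(-108 + \frac{1}{-137 + x}\right) N = \left(-108 + \frac{1}{-137 - 30}\right) \left(-24\right) = \left(-108 + \frac{1}{-167}\right) \left(-24\right) = \left(-108 - \frac{1}{167}\right) \left(-24\right) = \left(- \frac{18037}{167}\right) \left(-24\right) = \frac{432888}{167}$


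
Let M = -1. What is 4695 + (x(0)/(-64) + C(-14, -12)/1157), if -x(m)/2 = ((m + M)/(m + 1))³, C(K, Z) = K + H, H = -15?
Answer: 173825595/37024 ≈ 4694.9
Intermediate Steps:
C(K, Z) = -15 + K (C(K, Z) = K - 15 = -15 + K)
x(m) = -2*(-1 + m)³/(1 + m)³ (x(m) = -2*(m - 1)³/(m + 1)³ = -2*(-1 + m)³/(1 + m)³)
4695 + (x(0)/(-64) + C(-14, -12)/1157) = 4695 + (-2*(-1 + 0)³/(1 + 0)³/(-64) + (-15 - 14)/1157) = 4695 + (-2*(-1)³/1³*(-1/64) - 29*1/1157) = 4695 + (-2*1*(-1)*(-1/64) - 29/1157) = 4695 + (2*(-1/64) - 29/1157) = 4695 + (-1/32 - 29/1157) = 4695 - 2085/37024 = 173825595/37024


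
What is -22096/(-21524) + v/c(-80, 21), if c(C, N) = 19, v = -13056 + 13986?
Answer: 5109286/102239 ≈ 49.974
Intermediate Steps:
v = 930
-22096/(-21524) + v/c(-80, 21) = -22096/(-21524) + 930/19 = -22096*(-1/21524) + 930*(1/19) = 5524/5381 + 930/19 = 5109286/102239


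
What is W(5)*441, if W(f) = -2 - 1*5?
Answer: -3087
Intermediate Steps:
W(f) = -7 (W(f) = -2 - 5 = -7)
W(5)*441 = -7*441 = -3087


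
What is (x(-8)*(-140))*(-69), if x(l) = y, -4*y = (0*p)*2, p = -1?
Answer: 0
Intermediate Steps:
y = 0 (y = -0*(-1)*2/4 = -0*2 = -¼*0 = 0)
x(l) = 0
(x(-8)*(-140))*(-69) = (0*(-140))*(-69) = 0*(-69) = 0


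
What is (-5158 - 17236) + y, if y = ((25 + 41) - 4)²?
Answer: -18550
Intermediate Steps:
y = 3844 (y = (66 - 4)² = 62² = 3844)
(-5158 - 17236) + y = (-5158 - 17236) + 3844 = -22394 + 3844 = -18550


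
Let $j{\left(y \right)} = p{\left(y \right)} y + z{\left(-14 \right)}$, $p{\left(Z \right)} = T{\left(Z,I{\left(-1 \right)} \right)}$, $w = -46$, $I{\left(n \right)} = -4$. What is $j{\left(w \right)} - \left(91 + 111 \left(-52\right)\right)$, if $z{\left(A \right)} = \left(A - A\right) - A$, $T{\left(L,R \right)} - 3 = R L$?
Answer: $-2907$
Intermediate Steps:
$T{\left(L,R \right)} = 3 + L R$ ($T{\left(L,R \right)} = 3 + R L = 3 + L R$)
$p{\left(Z \right)} = 3 - 4 Z$ ($p{\left(Z \right)} = 3 + Z \left(-4\right) = 3 - 4 Z$)
$z{\left(A \right)} = - A$ ($z{\left(A \right)} = 0 - A = - A$)
$j{\left(y \right)} = 14 + y \left(3 - 4 y\right)$ ($j{\left(y \right)} = \left(3 - 4 y\right) y - -14 = y \left(3 - 4 y\right) + 14 = 14 + y \left(3 - 4 y\right)$)
$j{\left(w \right)} - \left(91 + 111 \left(-52\right)\right) = \left(14 - 46 \left(3 - -184\right)\right) - \left(91 + 111 \left(-52\right)\right) = \left(14 - 46 \left(3 + 184\right)\right) - \left(91 - 5772\right) = \left(14 - 8602\right) - -5681 = \left(14 - 8602\right) + 5681 = -8588 + 5681 = -2907$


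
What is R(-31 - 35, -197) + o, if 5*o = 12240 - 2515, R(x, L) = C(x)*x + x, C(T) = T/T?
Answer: 1813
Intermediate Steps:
C(T) = 1
R(x, L) = 2*x (R(x, L) = 1*x + x = x + x = 2*x)
o = 1945 (o = (12240 - 2515)/5 = (⅕)*9725 = 1945)
R(-31 - 35, -197) + o = 2*(-31 - 35) + 1945 = 2*(-66) + 1945 = -132 + 1945 = 1813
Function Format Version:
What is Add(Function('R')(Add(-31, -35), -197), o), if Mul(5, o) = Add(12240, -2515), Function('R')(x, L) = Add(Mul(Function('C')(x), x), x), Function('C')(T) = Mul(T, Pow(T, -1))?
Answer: 1813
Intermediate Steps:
Function('C')(T) = 1
Function('R')(x, L) = Mul(2, x) (Function('R')(x, L) = Add(Mul(1, x), x) = Add(x, x) = Mul(2, x))
o = 1945 (o = Mul(Rational(1, 5), Add(12240, -2515)) = Mul(Rational(1, 5), 9725) = 1945)
Add(Function('R')(Add(-31, -35), -197), o) = Add(Mul(2, Add(-31, -35)), 1945) = Add(Mul(2, -66), 1945) = Add(-132, 1945) = 1813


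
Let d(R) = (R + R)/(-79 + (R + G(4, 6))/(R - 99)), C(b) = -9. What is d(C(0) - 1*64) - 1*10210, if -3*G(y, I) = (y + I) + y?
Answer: -413746174/40531 ≈ -10208.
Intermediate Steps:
G(y, I) = -2*y/3 - I/3 (G(y, I) = -((y + I) + y)/3 = -((I + y) + y)/3 = -(I + 2*y)/3 = -2*y/3 - I/3)
d(R) = 2*R/(-79 + (-14/3 + R)/(-99 + R)) (d(R) = (R + R)/(-79 + (R + (-2/3*4 - 1/3*6))/(R - 99)) = (2*R)/(-79 + (R + (-8/3 - 2))/(-99 + R)) = (2*R)/(-79 + (R - 14/3)/(-99 + R)) = (2*R)/(-79 + (-14/3 + R)/(-99 + R)) = 2*R/(-79 + (-14/3 + R)/(-99 + R)))
d(C(0) - 1*64) - 1*10210 = 6*(-9 - 1*64)*(99 - (-9 - 1*64))/(-23449 + 234*(-9 - 1*64)) - 1*10210 = 6*(-9 - 64)*(99 - (-9 - 64))/(-23449 + 234*(-9 - 64)) - 10210 = 6*(-73)*(99 - 1*(-73))/(-23449 + 234*(-73)) - 10210 = 6*(-73)*(99 + 73)/(-23449 - 17082) - 10210 = 6*(-73)*172/(-40531) - 10210 = 6*(-73)*(-1/40531)*172 - 10210 = 75336/40531 - 10210 = -413746174/40531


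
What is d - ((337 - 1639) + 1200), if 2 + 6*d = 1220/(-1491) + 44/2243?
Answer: 1018680037/10032939 ≈ 101.53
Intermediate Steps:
d = -4679741/10032939 (d = -1/3 + (1220/(-1491) + 44/2243)/6 = -1/3 + (1220*(-1/1491) + 44*(1/2243))/6 = -1/3 + (-1220/1491 + 44/2243)/6 = -1/3 + (1/6)*(-2670856/3344313) = -1/3 - 1335428/10032939 = -4679741/10032939 ≈ -0.46644)
d - ((337 - 1639) + 1200) = -4679741/10032939 - ((337 - 1639) + 1200) = -4679741/10032939 - (-1302 + 1200) = -4679741/10032939 - 1*(-102) = -4679741/10032939 + 102 = 1018680037/10032939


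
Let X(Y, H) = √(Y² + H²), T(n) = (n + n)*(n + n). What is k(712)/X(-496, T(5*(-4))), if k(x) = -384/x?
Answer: -3*√10961/975529 ≈ -0.00032196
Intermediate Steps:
T(n) = 4*n² (T(n) = (2*n)*(2*n) = 4*n²)
X(Y, H) = √(H² + Y²)
k(712)/X(-496, T(5*(-4))) = (-384/712)/(√((4*(5*(-4))²)² + (-496)²)) = (-384*1/712)/(√((4*(-20)²)² + 246016)) = -48/(89*√((4*400)² + 246016)) = -48/(89*√(1600² + 246016)) = -48/(89*√(2560000 + 246016)) = -48*√10961/175376/89 = -3*√10961/975529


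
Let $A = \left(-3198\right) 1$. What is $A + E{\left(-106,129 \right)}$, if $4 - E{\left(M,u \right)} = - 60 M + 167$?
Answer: $-9721$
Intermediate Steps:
$E{\left(M,u \right)} = -163 + 60 M$ ($E{\left(M,u \right)} = 4 - \left(- 60 M + 167\right) = 4 - \left(167 - 60 M\right) = 4 + \left(-167 + 60 M\right) = -163 + 60 M$)
$A = -3198$
$A + E{\left(-106,129 \right)} = -3198 + \left(-163 + 60 \left(-106\right)\right) = -3198 - 6523 = -9721$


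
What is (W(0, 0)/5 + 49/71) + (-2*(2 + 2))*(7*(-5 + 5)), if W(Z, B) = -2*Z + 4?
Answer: 529/355 ≈ 1.4901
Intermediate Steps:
W(Z, B) = 4 - 2*Z
(W(0, 0)/5 + 49/71) + (-2*(2 + 2))*(7*(-5 + 5)) = ((4 - 2*0)/5 + 49/71) + (-2*(2 + 2))*(7*(-5 + 5)) = ((4 + 0)*(⅕) + 49*(1/71)) + (-2*4)*(7*0) = (4*(⅕) + 49/71) - 8*0 = (⅘ + 49/71) + 0 = 529/355 + 0 = 529/355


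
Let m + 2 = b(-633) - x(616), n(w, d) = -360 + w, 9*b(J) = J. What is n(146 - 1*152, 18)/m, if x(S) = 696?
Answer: 1098/2305 ≈ 0.47636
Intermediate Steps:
b(J) = J/9
m = -2305/3 (m = -2 + ((1/9)*(-633) - 1*696) = -2 + (-211/3 - 696) = -2 - 2299/3 = -2305/3 ≈ -768.33)
n(146 - 1*152, 18)/m = (-360 + (146 - 1*152))/(-2305/3) = (-360 + (146 - 152))*(-3/2305) = (-360 - 6)*(-3/2305) = -366*(-3/2305) = 1098/2305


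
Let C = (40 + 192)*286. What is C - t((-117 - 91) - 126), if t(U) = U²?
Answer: -45204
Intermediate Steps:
C = 66352 (C = 232*286 = 66352)
C - t((-117 - 91) - 126) = 66352 - ((-117 - 91) - 126)² = 66352 - (-208 - 126)² = 66352 - 1*(-334)² = 66352 - 1*111556 = 66352 - 111556 = -45204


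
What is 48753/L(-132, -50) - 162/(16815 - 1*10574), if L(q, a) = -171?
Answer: -33810575/118579 ≈ -285.13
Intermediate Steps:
48753/L(-132, -50) - 162/(16815 - 1*10574) = 48753/(-171) - 162/(16815 - 1*10574) = 48753*(-1/171) - 162/(16815 - 10574) = -5417/19 - 162/6241 = -33810575/118579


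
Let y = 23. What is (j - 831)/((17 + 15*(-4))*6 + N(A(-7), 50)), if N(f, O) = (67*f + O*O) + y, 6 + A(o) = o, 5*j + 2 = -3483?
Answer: -764/697 ≈ -1.0961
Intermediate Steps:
j = -697 (j = -⅖ + (⅕)*(-3483) = -⅖ - 3483/5 = -697)
A(o) = -6 + o
N(f, O) = 23 + O² + 67*f (N(f, O) = (67*f + O*O) + 23 = (67*f + O²) + 23 = (O² + 67*f) + 23 = 23 + O² + 67*f)
(j - 831)/((17 + 15*(-4))*6 + N(A(-7), 50)) = (-697 - 831)/((17 + 15*(-4))*6 + (23 + 50² + 67*(-6 - 7))) = -1528/((17 - 60)*6 + (23 + 2500 + 67*(-13))) = -1528/(-43*6 + (23 + 2500 - 871)) = -1528/(-258 + 1652) = -1528/1394 = -1528*1/1394 = -764/697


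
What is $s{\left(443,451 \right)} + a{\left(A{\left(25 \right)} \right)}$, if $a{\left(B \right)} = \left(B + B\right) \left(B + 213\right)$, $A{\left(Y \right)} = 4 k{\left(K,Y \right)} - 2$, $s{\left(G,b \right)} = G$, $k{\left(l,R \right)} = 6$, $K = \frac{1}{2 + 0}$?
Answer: $10783$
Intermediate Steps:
$K = \frac{1}{2} \approx 0.5$
$A{\left(Y \right)} = 22$ ($A{\left(Y \right)} = 4 \cdot 6 - 2 = 24 - 2 = 22$)
$a{\left(B \right)} = 2 B \left(213 + B\right)$
$s{\left(443,451 \right)} + a{\left(A{\left(25 \right)} \right)} = 443 + 2 \cdot 22 \left(213 + 22\right) = 443 + 2 \cdot 22 \cdot 235 = 443 + 10340 = 10783$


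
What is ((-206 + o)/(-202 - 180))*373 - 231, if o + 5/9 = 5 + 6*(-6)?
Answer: 1648/1719 ≈ 0.95870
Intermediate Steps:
o = -284/9 (o = -5/9 + (5 + 6*(-6)) = -5/9 + (5 - 36) = -5/9 - 31 = -284/9 ≈ -31.556)
((-206 + o)/(-202 - 180))*373 - 231 = ((-206 - 284/9)/(-202 - 180))*373 - 231 = -2138/9/(-382)*373 - 231 = -2138/9*(-1/382)*373 - 231 = (1069/1719)*373 - 231 = 398737/1719 - 231 = 1648/1719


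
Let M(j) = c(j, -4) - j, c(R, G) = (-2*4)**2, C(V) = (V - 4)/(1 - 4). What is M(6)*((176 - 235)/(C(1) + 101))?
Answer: -1711/51 ≈ -33.549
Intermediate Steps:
C(V) = 4/3 - V/3 (C(V) = (-4 + V)/(-3) = (-4 + V)*(-1/3) = 4/3 - V/3)
c(R, G) = 64 (c(R, G) = (-8)**2 = 64)
M(j) = 64 - j
M(6)*((176 - 235)/(C(1) + 101)) = (64 - 1*6)*((176 - 235)/((4/3 - 1/3*1) + 101)) = (64 - 6)*(-59/((4/3 - 1/3) + 101)) = 58*(-59/(1 + 101)) = 58*(-59/102) = -1711/51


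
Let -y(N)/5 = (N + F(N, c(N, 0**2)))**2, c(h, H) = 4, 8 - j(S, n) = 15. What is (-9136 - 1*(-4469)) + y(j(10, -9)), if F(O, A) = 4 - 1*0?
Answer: -4712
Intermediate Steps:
j(S, n) = -7 (j(S, n) = 8 - 1*15 = 8 - 15 = -7)
F(O, A) = 4 (F(O, A) = 4 + 0 = 4)
y(N) = -5*(4 + N)**2 (y(N) = -5*(N + 4)**2 = -5*(4 + N)**2)
(-9136 - 1*(-4469)) + y(j(10, -9)) = (-9136 - 1*(-4469)) - 5*(4 - 7)**2 = (-9136 + 4469) - 5*(-3)**2 = -4667 - 5*9 = -4667 - 45 = -4712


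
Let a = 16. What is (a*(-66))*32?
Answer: -33792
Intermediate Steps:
(a*(-66))*32 = (16*(-66))*32 = -1056*32 = -33792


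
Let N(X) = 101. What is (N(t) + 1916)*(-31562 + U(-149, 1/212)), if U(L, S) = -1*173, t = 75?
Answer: -64009495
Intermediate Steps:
U(L, S) = -173
(N(t) + 1916)*(-31562 + U(-149, 1/212)) = (101 + 1916)*(-31562 - 173) = 2017*(-31735) = -64009495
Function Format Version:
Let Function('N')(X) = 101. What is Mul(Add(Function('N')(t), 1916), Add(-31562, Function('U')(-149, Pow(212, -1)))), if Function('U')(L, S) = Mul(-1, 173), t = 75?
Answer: -64009495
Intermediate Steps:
Function('U')(L, S) = -173
Mul(Add(Function('N')(t), 1916), Add(-31562, Function('U')(-149, Pow(212, -1)))) = Mul(Add(101, 1916), Add(-31562, -173)) = Mul(2017, -31735) = -64009495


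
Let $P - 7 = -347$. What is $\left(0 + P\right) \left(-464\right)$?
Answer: $157760$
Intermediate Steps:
$P = -340$ ($P = 7 - 347 = -340$)
$\left(0 + P\right) \left(-464\right) = \left(0 - 340\right) \left(-464\right) = \left(-340\right) \left(-464\right) = 157760$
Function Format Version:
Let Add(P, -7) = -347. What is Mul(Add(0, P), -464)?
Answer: 157760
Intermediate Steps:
P = -340 (P = Add(7, -347) = -340)
Mul(Add(0, P), -464) = Mul(Add(0, -340), -464) = Mul(-340, -464) = 157760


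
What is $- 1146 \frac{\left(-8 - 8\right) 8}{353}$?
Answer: $\frac{146688}{353} \approx 415.55$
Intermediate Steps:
$- 1146 \frac{\left(-8 - 8\right) 8}{353} = - 1146 \left(-16\right) 8 \cdot \frac{1}{353} = - 1146 \left(\left(-128\right) \frac{1}{353}\right) = \left(-1146\right) \left(- \frac{128}{353}\right) = \frac{146688}{353}$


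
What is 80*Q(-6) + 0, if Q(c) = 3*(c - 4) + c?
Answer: -2880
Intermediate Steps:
Q(c) = -12 + 4*c (Q(c) = 3*(-4 + c) + c = (-12 + 3*c) + c = -12 + 4*c)
80*Q(-6) + 0 = 80*(-12 + 4*(-6)) + 0 = 80*(-12 - 24) + 0 = 80*(-36) + 0 = -2880 + 0 = -2880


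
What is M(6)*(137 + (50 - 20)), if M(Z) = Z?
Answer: 1002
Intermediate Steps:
M(6)*(137 + (50 - 20)) = 6*(137 + (50 - 20)) = 6*(137 + 30) = 6*167 = 1002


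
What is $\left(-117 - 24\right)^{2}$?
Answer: $19881$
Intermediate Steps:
$\left(-117 - 24\right)^{2} = \left(-141\right)^{2} = 19881$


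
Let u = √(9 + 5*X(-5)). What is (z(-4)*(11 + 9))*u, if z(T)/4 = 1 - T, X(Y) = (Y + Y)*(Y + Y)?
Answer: 400*√509 ≈ 9024.4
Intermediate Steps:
X(Y) = 4*Y² (X(Y) = (2*Y)*(2*Y) = 4*Y²)
z(T) = 4 - 4*T (z(T) = 4*(1 - T) = 4 - 4*T)
u = √509 (u = √(9 + 5*(4*(-5)²)) = √(9 + 5*(4*25)) = √(9 + 5*100) = √(9 + 500) = √509 ≈ 22.561)
(z(-4)*(11 + 9))*u = ((4 - 4*(-4))*(11 + 9))*√509 = ((4 + 16)*20)*√509 = (20*20)*√509 = 400*√509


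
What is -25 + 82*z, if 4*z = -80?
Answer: -1665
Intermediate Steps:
z = -20 (z = (1/4)*(-80) = -20)
-25 + 82*z = -25 + 82*(-20) = -25 - 1640 = -1665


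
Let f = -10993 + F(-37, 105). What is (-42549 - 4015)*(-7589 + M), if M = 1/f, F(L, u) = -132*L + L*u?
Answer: 1765810880694/4997 ≈ 3.5337e+8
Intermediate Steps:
f = -9994 (f = -10993 - 37*(-132 + 105) = -10993 - 37*(-27) = -10993 + 999 = -9994)
M = -1/9994 (M = 1/(-9994) = -1/9994 ≈ -0.00010006)
(-42549 - 4015)*(-7589 + M) = (-42549 - 4015)*(-7589 - 1/9994) = -46564*(-75844467/9994) = 1765810880694/4997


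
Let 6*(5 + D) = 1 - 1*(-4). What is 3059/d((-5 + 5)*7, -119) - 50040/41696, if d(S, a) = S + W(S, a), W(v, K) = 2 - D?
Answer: 95429613/192844 ≈ 494.85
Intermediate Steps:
D = -25/6 (D = -5 + (1 - 1*(-4))/6 = -5 + (1 + 4)/6 = -5 + (1/6)*5 = -5 + 5/6 = -25/6 ≈ -4.1667)
W(v, K) = 37/6 (W(v, K) = 2 - 1*(-25/6) = 2 + 25/6 = 37/6)
d(S, a) = 37/6 + S (d(S, a) = S + 37/6 = 37/6 + S)
3059/d((-5 + 5)*7, -119) - 50040/41696 = 3059/(37/6 + (-5 + 5)*7) - 50040/41696 = 3059/(37/6 + 0*7) - 50040*1/41696 = 3059/(37/6 + 0) - 6255/5212 = 3059/(37/6) - 6255/5212 = 3059*(6/37) - 6255/5212 = 18354/37 - 6255/5212 = 95429613/192844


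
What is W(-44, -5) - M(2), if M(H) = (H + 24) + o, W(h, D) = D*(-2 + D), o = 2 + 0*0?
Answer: 7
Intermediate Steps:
o = 2 (o = 2 + 0 = 2)
M(H) = 26 + H (M(H) = (H + 24) + 2 = (24 + H) + 2 = 26 + H)
W(-44, -5) - M(2) = -5*(-2 - 5) - (26 + 2) = -5*(-7) - 1*28 = 35 - 28 = 7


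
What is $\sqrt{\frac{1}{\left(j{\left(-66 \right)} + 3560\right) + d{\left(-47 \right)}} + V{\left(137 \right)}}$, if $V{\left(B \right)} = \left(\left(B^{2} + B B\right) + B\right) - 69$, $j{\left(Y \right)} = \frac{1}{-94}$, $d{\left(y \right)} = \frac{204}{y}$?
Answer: $\frac{26 \sqrt{6214467279230}}{334231} \approx 193.92$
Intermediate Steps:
$j{\left(Y \right)} = - \frac{1}{94}$
$V{\left(B \right)} = -69 + B + 2 B^{2}$ ($V{\left(B \right)} = \left(\left(B^{2} + B^{2}\right) + B\right) - 69 = \left(2 B^{2} + B\right) - 69 = \left(B + 2 B^{2}\right) - 69 = -69 + B + 2 B^{2}$)
$\sqrt{\frac{1}{\left(j{\left(-66 \right)} + 3560\right) + d{\left(-47 \right)}} + V{\left(137 \right)}} = \sqrt{\frac{1}{\left(- \frac{1}{94} + 3560\right) + \frac{204}{-47}} + \left(-69 + 137 + 2 \cdot 137^{2}\right)} = \sqrt{\frac{1}{\frac{334639}{94} + 204 \left(- \frac{1}{47}\right)} + \left(-69 + 137 + 2 \cdot 18769\right)} = \sqrt{\frac{1}{\frac{334639}{94} - \frac{204}{47}} + \left(-69 + 137 + 37538\right)} = \sqrt{\frac{1}{\frac{334231}{94}} + 37606} = \sqrt{\frac{94}{334231} + 37606} = \sqrt{\frac{12569091080}{334231}} = \frac{26 \sqrt{6214467279230}}{334231}$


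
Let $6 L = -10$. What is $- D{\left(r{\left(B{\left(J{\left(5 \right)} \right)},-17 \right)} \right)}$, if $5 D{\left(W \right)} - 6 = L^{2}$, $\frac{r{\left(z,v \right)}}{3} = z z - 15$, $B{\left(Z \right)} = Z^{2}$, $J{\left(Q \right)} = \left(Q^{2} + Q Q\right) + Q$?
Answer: $- \frac{79}{45} \approx -1.7556$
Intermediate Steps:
$L = - \frac{5}{3}$ ($L = \frac{1}{6} \left(-10\right) = - \frac{5}{3} \approx -1.6667$)
$J{\left(Q \right)} = Q + 2 Q^{2}$ ($J{\left(Q \right)} = \left(Q^{2} + Q^{2}\right) + Q = 2 Q^{2} + Q = Q + 2 Q^{2}$)
$r{\left(z,v \right)} = -45 + 3 z^{2}$ ($r{\left(z,v \right)} = 3 \left(z z - 15\right) = 3 \left(z^{2} - 15\right) = 3 \left(-15 + z^{2}\right) = -45 + 3 z^{2}$)
$D{\left(W \right)} = \frac{79}{45}$ ($D{\left(W \right)} = \frac{6}{5} + \frac{\left(- \frac{5}{3}\right)^{2}}{5} = \frac{6}{5} + \frac{1}{5} \cdot \frac{25}{9} = \frac{6}{5} + \frac{5}{9} = \frac{79}{45}$)
$- D{\left(r{\left(B{\left(J{\left(5 \right)} \right)},-17 \right)} \right)} = \left(-1\right) \frac{79}{45} = - \frac{79}{45}$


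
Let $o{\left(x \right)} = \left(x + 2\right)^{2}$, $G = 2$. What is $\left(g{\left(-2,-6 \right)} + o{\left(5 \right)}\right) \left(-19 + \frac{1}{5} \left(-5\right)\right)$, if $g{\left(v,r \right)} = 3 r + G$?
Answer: $-660$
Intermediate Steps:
$g{\left(v,r \right)} = 2 + 3 r$ ($g{\left(v,r \right)} = 3 r + 2 = 2 + 3 r$)
$o{\left(x \right)} = \left(2 + x\right)^{2}$
$\left(g{\left(-2,-6 \right)} + o{\left(5 \right)}\right) \left(-19 + \frac{1}{5} \left(-5\right)\right) = \left(\left(2 + 3 \left(-6\right)\right) + \left(2 + 5\right)^{2}\right) \left(-19 + \frac{1}{5} \left(-5\right)\right) = \left(\left(2 - 18\right) + 7^{2}\right) \left(-19 + \frac{1}{5} \left(-5\right)\right) = \left(-16 + 49\right) \left(-19 - 1\right) = 33 \left(-20\right) = -660$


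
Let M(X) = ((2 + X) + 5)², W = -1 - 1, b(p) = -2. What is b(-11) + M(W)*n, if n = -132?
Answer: -3302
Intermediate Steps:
W = -2
M(X) = (7 + X)²
b(-11) + M(W)*n = -2 + (7 - 2)²*(-132) = -2 + 5²*(-132) = -2 + 25*(-132) = -2 - 3300 = -3302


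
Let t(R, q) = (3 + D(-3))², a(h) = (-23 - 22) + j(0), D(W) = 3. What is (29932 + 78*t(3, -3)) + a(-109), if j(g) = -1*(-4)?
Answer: 32699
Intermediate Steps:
j(g) = 4
a(h) = -41 (a(h) = (-23 - 22) + 4 = -45 + 4 = -41)
t(R, q) = 36 (t(R, q) = (3 + 3)² = 6² = 36)
(29932 + 78*t(3, -3)) + a(-109) = (29932 + 78*36) - 41 = (29932 + 2808) - 41 = 32740 - 41 = 32699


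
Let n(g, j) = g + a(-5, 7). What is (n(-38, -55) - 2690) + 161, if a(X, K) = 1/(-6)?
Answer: -15403/6 ≈ -2567.2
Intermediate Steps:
a(X, K) = -1/6
n(g, j) = -1/6 + g (n(g, j) = g - 1/6 = -1/6 + g)
(n(-38, -55) - 2690) + 161 = ((-1/6 - 38) - 2690) + 161 = (-229/6 - 2690) + 161 = -16369/6 + 161 = -15403/6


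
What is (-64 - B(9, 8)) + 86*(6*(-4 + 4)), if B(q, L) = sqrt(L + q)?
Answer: -64 - sqrt(17) ≈ -68.123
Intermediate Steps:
(-64 - B(9, 8)) + 86*(6*(-4 + 4)) = (-64 - sqrt(8 + 9)) + 86*(6*(-4 + 4)) = (-64 - sqrt(17)) + 86*(6*0) = (-64 - sqrt(17)) + 86*0 = (-64 - sqrt(17)) + 0 = -64 - sqrt(17)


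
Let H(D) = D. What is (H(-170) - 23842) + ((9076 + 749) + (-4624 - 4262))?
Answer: -23073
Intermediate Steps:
(H(-170) - 23842) + ((9076 + 749) + (-4624 - 4262)) = (-170 - 23842) + ((9076 + 749) + (-4624 - 4262)) = -24012 + (9825 - 8886) = -24012 + 939 = -23073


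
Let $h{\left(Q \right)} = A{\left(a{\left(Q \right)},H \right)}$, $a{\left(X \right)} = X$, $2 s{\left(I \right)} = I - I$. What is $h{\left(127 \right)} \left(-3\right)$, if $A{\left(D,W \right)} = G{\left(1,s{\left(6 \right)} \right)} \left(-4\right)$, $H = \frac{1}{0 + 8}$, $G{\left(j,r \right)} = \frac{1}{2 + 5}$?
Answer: $\frac{12}{7} \approx 1.7143$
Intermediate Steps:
$s{\left(I \right)} = 0$ ($s{\left(I \right)} = \frac{I - I}{2} = \frac{1}{2} \cdot 0 = 0$)
$G{\left(j,r \right)} = \frac{1}{7}$
$H = \frac{1}{8} \approx 0.125$
$A{\left(D,W \right)} = - \frac{4}{7}$ ($A{\left(D,W \right)} = \frac{1}{7} \left(-4\right) = - \frac{4}{7}$)
$h{\left(Q \right)} = - \frac{4}{7}$
$h{\left(127 \right)} \left(-3\right) = \left(- \frac{4}{7}\right) \left(-3\right) = \frac{12}{7}$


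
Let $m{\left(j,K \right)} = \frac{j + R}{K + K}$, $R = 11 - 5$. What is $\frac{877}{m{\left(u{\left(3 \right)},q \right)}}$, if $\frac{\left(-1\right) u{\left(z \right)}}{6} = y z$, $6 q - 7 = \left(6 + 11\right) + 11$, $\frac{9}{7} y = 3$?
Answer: $- \frac{30695}{108} \approx -284.21$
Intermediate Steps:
$y = \frac{7}{3}$ ($y = \frac{7}{9} \cdot 3 = \frac{7}{3} \approx 2.3333$)
$q = \frac{35}{6}$ ($q = \frac{7}{6} + \frac{\left(6 + 11\right) + 11}{6} = \frac{7}{6} + \frac{17 + 11}{6} = \frac{7}{6} + \frac{1}{6} \cdot 28 = \frac{7}{6} + \frac{14}{3} = \frac{35}{6} \approx 5.8333$)
$R = 6$ ($R = 11 - 5 = 6$)
$u{\left(z \right)} = - 14 z$ ($u{\left(z \right)} = - 6 \frac{7 z}{3} = - 14 z$)
$m{\left(j,K \right)} = \frac{6 + j}{2 K}$ ($m{\left(j,K \right)} = \frac{j + 6}{K + K} = \frac{6 + j}{2 K}$)
$\frac{877}{m{\left(u{\left(3 \right)},q \right)}} = \frac{877}{\frac{1}{2} \frac{1}{\frac{35}{6}} \left(6 - 42\right)} = \frac{877}{\frac{1}{2} \cdot \frac{6}{35} \left(6 - 42\right)} = \frac{877}{\frac{1}{2} \cdot \frac{6}{35} \left(-36\right)} = \frac{877}{- \frac{108}{35}} = 877 \left(- \frac{35}{108}\right) = - \frac{30695}{108}$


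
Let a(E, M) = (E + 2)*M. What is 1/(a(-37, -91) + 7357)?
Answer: 1/10542 ≈ 9.4859e-5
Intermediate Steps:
a(E, M) = M*(2 + E) (a(E, M) = (2 + E)*M = M*(2 + E))
1/(a(-37, -91) + 7357) = 1/(-91*(2 - 37) + 7357) = 1/(-91*(-35) + 7357) = 1/(3185 + 7357) = 1/10542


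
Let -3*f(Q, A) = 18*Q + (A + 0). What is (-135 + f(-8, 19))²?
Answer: 78400/9 ≈ 8711.1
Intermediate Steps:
f(Q, A) = -6*Q - A/3 (f(Q, A) = -(18*Q + (A + 0))/3 = -(18*Q + A)/3 = -(A + 18*Q)/3 = -6*Q - A/3)
(-135 + f(-8, 19))² = (-135 + (-6*(-8) - ⅓*19))² = (-135 + (48 - 19/3))² = (-135 + 125/3)² = (-280/3)² = 78400/9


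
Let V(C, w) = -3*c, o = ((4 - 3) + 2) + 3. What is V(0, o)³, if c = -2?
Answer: 216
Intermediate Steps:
o = 6 (o = (1 + 2) + 3 = 3 + 3 = 6)
V(C, w) = 6 (V(C, w) = -3*(-2) = 6)
V(0, o)³ = 6³ = 216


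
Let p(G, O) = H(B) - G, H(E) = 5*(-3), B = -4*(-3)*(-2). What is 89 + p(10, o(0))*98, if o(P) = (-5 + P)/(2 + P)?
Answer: -2361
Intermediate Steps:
B = -24 (B = 12*(-2) = -24)
H(E) = -15
o(P) = (-5 + P)/(2 + P)
p(G, O) = -15 - G
89 + p(10, o(0))*98 = 89 + (-15 - 1*10)*98 = 89 + (-15 - 10)*98 = 89 - 25*98 = 89 - 2450 = -2361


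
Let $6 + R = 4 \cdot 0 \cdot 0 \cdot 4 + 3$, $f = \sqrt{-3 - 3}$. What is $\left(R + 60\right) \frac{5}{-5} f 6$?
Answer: $- 342 i \sqrt{6} \approx - 837.73 i$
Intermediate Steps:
$f = i \sqrt{6}$ ($f = \sqrt{-6} = i \sqrt{6} \approx 2.4495 i$)
$R = -3$ ($R = -6 + \left(4 \cdot 0 \cdot 0 \cdot 4 + 3\right) = -6 + \left(4 \cdot 0 \cdot 4 + 3\right) = -6 + \left(4 \cdot 0 + 3\right) = -6 + \left(0 + 3\right) = -6 + 3 = -3$)
$\left(R + 60\right) \frac{5}{-5} f 6 = \left(-3 + 60\right) \frac{5}{-5} i \sqrt{6} \cdot 6 = 57 \cdot 5 \left(- \frac{1}{5}\right) i \sqrt{6} \cdot 6 = 57 - i \sqrt{6} \cdot 6 = 57 \left(- 6 i \sqrt{6}\right) = - 342 i \sqrt{6}$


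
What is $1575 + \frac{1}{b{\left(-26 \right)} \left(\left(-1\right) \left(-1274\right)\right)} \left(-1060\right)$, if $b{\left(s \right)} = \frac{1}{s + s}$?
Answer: $\frac{79295}{49} \approx 1618.3$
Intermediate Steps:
$b{\left(s \right)} = \frac{1}{2 s}$
$1575 + \frac{1}{b{\left(-26 \right)} \left(\left(-1\right) \left(-1274\right)\right)} \left(-1060\right) = 1575 + \frac{1}{\frac{1}{2 \left(-26\right)} \left(\left(-1\right) \left(-1274\right)\right)} \left(-1060\right) = 1575 + \frac{1}{\frac{1}{2} \left(- \frac{1}{26}\right) 1274} \left(-1060\right) = 1575 + \frac{1}{- \frac{1}{52}} \cdot \frac{1}{1274} \left(-1060\right) = 1575 + \left(-52\right) \frac{1}{1274} \left(-1060\right) = 1575 - - \frac{2120}{49} = 1575 + \frac{2120}{49} = \frac{79295}{49}$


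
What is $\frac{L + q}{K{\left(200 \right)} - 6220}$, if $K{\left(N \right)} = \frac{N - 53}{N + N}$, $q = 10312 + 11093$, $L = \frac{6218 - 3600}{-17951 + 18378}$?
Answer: $- \frac{522431600}{151759033} \approx -3.4425$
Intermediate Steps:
$L = \frac{374}{61}$ ($L = \frac{2618}{427} = 2618 \cdot \frac{1}{427} = \frac{374}{61} \approx 6.1311$)
$q = 21405$
$K{\left(N \right)} = \frac{-53 + N}{2 N}$
$\frac{L + q}{K{\left(200 \right)} - 6220} = \frac{\frac{374}{61} + 21405}{\frac{-53 + 200}{2 \cdot 200} - 6220} = \frac{1306079}{61 \left(\frac{1}{2} \cdot \frac{1}{200} \cdot 147 - 6220\right)} = \frac{1306079}{61 \left(\frac{147}{400} - 6220\right)} = \frac{1306079}{61 \left(- \frac{2487853}{400}\right)} = \frac{1306079}{61} \left(- \frac{400}{2487853}\right) = - \frac{522431600}{151759033}$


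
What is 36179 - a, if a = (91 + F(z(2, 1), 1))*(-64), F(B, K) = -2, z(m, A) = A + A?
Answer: 41875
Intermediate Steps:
z(m, A) = 2*A
a = -5696 (a = (91 - 2)*(-64) = 89*(-64) = -5696)
36179 - a = 36179 - 1*(-5696) = 36179 + 5696 = 41875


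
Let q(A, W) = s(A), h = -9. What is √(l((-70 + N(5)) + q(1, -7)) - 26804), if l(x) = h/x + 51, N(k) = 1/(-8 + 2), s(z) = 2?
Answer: I*√4475246507/409 ≈ 163.56*I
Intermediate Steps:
N(k) = -⅙ (N(k) = 1/(-6) = -⅙)
q(A, W) = 2
l(x) = 51 - 9/x (l(x) = -9/x + 51 = 51 - 9/x)
√(l((-70 + N(5)) + q(1, -7)) - 26804) = √((51 - 9/((-70 - ⅙) + 2)) - 26804) = √((51 - 9/(-421/6 + 2)) - 26804) = √((51 - 9/(-409/6)) - 26804) = √((51 - 9*(-6/409)) - 26804) = √((51 + 54/409) - 26804) = √(20913/409 - 26804) = √(-10941923/409) = I*√4475246507/409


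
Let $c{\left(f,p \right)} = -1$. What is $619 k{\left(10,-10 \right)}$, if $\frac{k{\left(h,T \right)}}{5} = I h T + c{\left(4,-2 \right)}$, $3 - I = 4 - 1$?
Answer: $-3095$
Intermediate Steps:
$I = 0$ ($I = 3 - \left(4 - 1\right) = 3 - 3 = 0$)
$k{\left(h,T \right)} = -5$ ($k{\left(h,T \right)} = 5 \left(0 h T - 1\right) = 5 \left(0 T - 1\right) = 5 \left(0 - 1\right) = 5 \left(-1\right) = -5$)
$619 k{\left(10,-10 \right)} = 619 \left(-5\right) = -3095$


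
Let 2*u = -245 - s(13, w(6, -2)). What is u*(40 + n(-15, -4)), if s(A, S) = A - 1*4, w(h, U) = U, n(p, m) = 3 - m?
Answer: -5969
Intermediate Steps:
s(A, S) = -4 + A (s(A, S) = A - 4 = -4 + A)
u = -127 (u = (-245 - (-4 + 13))/2 = (-245 - 1*9)/2 = (-245 - 9)/2 = (½)*(-254) = -127)
u*(40 + n(-15, -4)) = -127*(40 + (3 - 1*(-4))) = -127*(40 + (3 + 4)) = -127*(40 + 7) = -127*47 = -5969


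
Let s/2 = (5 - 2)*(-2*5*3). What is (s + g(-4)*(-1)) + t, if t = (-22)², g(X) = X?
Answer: 308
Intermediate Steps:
s = -180 (s = 2*((5 - 2)*(-2*5*3)) = 2*(3*(-10*3)) = 2*(3*(-30)) = 2*(-90) = -180)
t = 484
(s + g(-4)*(-1)) + t = (-180 - 4*(-1)) + 484 = (-180 + 4) + 484 = -176 + 484 = 308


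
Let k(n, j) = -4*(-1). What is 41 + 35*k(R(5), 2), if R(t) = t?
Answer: 181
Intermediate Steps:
k(n, j) = 4
41 + 35*k(R(5), 2) = 41 + 35*4 = 41 + 140 = 181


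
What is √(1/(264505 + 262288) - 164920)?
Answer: I*√45767091830370287/526793 ≈ 406.1*I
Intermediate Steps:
√(1/(264505 + 262288) - 164920) = √(1/526793 - 164920) = √(-86878701559/526793) = I*√45767091830370287/526793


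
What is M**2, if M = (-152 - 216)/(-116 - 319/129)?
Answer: 2253590784/233570089 ≈ 9.6485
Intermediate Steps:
M = 47472/15283 (M = -368/(-116 - 319*1/129) = -368/(-116 - 319/129) = -368/(-15283/129) = -368*(-129/15283) = 47472/15283 ≈ 3.1062)
M**2 = (47472/15283)**2 = 2253590784/233570089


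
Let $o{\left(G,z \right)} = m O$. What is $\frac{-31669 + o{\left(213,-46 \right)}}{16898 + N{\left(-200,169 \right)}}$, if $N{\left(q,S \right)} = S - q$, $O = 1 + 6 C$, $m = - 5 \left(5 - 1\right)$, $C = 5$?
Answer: $- \frac{32289}{17267} \approx -1.87$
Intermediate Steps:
$m = -20$ ($m = \left(-5\right) 4 = -20$)
$O = 31$ ($O = 1 + 6 \cdot 5 = 1 + 30 = 31$)
$o{\left(G,z \right)} = -620$ ($o{\left(G,z \right)} = \left(-20\right) 31 = -620$)
$\frac{-31669 + o{\left(213,-46 \right)}}{16898 + N{\left(-200,169 \right)}} = \frac{-31669 - 620}{16898 + \left(169 - -200\right)} = - \frac{32289}{16898 + \left(169 + 200\right)} = - \frac{32289}{16898 + 369} = - \frac{32289}{17267}$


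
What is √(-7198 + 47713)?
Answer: √40515 ≈ 201.28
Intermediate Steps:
√(-7198 + 47713) = √40515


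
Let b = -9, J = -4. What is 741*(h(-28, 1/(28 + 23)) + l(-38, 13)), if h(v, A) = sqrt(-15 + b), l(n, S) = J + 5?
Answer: 741 + 1482*I*sqrt(6) ≈ 741.0 + 3630.1*I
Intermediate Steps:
l(n, S) = 1 (l(n, S) = -4 + 5 = 1)
h(v, A) = 2*I*sqrt(6) (h(v, A) = sqrt(-15 - 9) = sqrt(-24) = 2*I*sqrt(6))
741*(h(-28, 1/(28 + 23)) + l(-38, 13)) = 741*(2*I*sqrt(6) + 1) = 741*(1 + 2*I*sqrt(6)) = 741 + 1482*I*sqrt(6)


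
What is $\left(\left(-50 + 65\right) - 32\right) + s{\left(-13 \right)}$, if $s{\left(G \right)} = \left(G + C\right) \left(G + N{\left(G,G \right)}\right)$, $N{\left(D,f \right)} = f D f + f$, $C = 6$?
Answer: $15544$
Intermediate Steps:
$N{\left(D,f \right)} = f + D f^{2}$ ($N{\left(D,f \right)} = D f f + f = D f^{2} + f = f + D f^{2}$)
$s{\left(G \right)} = \left(6 + G\right) \left(G + G \left(1 + G^{2}\right)\right)$ ($s{\left(G \right)} = \left(G + 6\right) \left(G + G \left(1 + G G\right)\right) = \left(6 + G\right) \left(G + G \left(1 + G^{2}\right)\right)$)
$\left(\left(-50 + 65\right) - 32\right) + s{\left(-13 \right)} = \left(\left(-50 + 65\right) - 32\right) - 13 \left(12 + \left(-13\right)^{3} + 2 \left(-13\right) + 6 \left(-13\right)^{2}\right) = \left(15 - 32\right) - 13 \left(12 - 2197 - 26 + 6 \cdot 169\right) = -17 - 13 \left(12 - 2197 - 26 + 1014\right) = -17 - -15561 = -17 + 15561 = 15544$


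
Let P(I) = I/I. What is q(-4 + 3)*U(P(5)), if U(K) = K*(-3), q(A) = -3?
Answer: 9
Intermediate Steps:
P(I) = 1
U(K) = -3*K
q(-4 + 3)*U(P(5)) = -(-9) = -3*(-3) = 9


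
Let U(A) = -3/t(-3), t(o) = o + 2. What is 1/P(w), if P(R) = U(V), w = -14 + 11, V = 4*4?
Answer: 1/3 ≈ 0.33333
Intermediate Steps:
t(o) = 2 + o
V = 16
U(A) = 3 (U(A) = -3/(2 - 3) = -3/(-1) = -3*(-1) = 3)
w = -3
P(R) = 3
1/P(w) = 1/3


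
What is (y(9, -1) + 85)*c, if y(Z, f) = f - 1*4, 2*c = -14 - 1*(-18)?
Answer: 160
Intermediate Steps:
c = 2 (c = (-14 - 1*(-18))/2 = (-14 + 18)/2 = (½)*4 = 2)
y(Z, f) = -4 + f (y(Z, f) = f - 4 = -4 + f)
(y(9, -1) + 85)*c = ((-4 - 1) + 85)*2 = (-5 + 85)*2 = 80*2 = 160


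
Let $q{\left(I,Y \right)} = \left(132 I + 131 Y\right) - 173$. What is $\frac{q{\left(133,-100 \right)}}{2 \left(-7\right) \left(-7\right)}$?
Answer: $\frac{4283}{98} \approx 43.704$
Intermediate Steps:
$q{\left(I,Y \right)} = -173 + 131 Y + 132 I$ ($q{\left(I,Y \right)} = \left(131 Y + 132 I\right) - 173 = -173 + 131 Y + 132 I$)
$\frac{q{\left(133,-100 \right)}}{2 \left(-7\right) \left(-7\right)} = \frac{-173 + 131 \left(-100\right) + 132 \cdot 133}{2 \left(-7\right) \left(-7\right)} = \frac{-173 - 13100 + 17556}{\left(-14\right) \left(-7\right)} = \frac{4283}{98}$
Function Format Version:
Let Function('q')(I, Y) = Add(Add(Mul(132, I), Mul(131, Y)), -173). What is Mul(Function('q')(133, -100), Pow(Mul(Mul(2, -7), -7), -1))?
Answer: Rational(4283, 98) ≈ 43.704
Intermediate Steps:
Function('q')(I, Y) = Add(-173, Mul(131, Y), Mul(132, I)) (Function('q')(I, Y) = Add(Add(Mul(131, Y), Mul(132, I)), -173) = Add(-173, Mul(131, Y), Mul(132, I)))
Mul(Function('q')(133, -100), Pow(Mul(Mul(2, -7), -7), -1)) = Mul(Add(-173, Mul(131, -100), Mul(132, 133)), Pow(Mul(Mul(2, -7), -7), -1)) = Mul(Add(-173, -13100, 17556), Pow(Mul(-14, -7), -1)) = Mul(4283, Pow(98, -1)) = Mul(4283, Rational(1, 98)) = Rational(4283, 98)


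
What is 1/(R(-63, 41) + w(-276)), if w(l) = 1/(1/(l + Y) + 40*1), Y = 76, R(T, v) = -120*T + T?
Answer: 7999/59968703 ≈ 0.00013339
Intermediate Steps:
R(T, v) = -119*T
w(l) = 1/(40 + 1/(76 + l)) (w(l) = 1/(1/(l + 76) + 40*1) = 1/(1/(76 + l) + 40) = 1/(40 + 1/(76 + l)))
1/(R(-63, 41) + w(-276)) = 1/(-119*(-63) + (76 - 276)/(3041 + 40*(-276))) = 1/(7497 - 200/(3041 - 11040)) = 1/(7497 - 200/(-7999)) = 1/(7497 - 1/7999*(-200)) = 1/(7497 + 200/7999) = 1/(59968703/7999) = 7999/59968703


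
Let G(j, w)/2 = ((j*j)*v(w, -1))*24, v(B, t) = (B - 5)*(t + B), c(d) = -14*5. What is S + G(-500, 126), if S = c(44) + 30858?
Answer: 181500030788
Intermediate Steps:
c(d) = -70
v(B, t) = (-5 + B)*(B + t)
G(j, w) = 48*j²*(5 + w² - 6*w) (G(j, w) = 2*(((j*j)*(w² - 5*w - 5*(-1) + w*(-1)))*24) = 2*((j²*(w² - 5*w + 5 - w))*24) = 2*((j²*(5 + w² - 6*w))*24) = 2*(24*j²*(5 + w² - 6*w)) = 48*j²*(5 + w² - 6*w))
S = 30788 (S = -70 + 30858 = 30788)
S + G(-500, 126) = 30788 + 48*(-500)²*(5 + 126² - 6*126) = 30788 + 48*250000*(5 + 15876 - 756) = 30788 + 48*250000*15125 = 30788 + 181500000000 = 181500030788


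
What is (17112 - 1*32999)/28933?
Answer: -15887/28933 ≈ -0.54910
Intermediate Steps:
(17112 - 1*32999)/28933 = (17112 - 32999)*(1/28933) = -15887*1/28933 = -15887/28933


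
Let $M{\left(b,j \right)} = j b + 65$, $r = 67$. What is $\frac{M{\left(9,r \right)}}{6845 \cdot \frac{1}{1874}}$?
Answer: $\frac{1251832}{6845} \approx 182.88$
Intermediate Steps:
$M{\left(b,j \right)} = 65 + b j$ ($M{\left(b,j \right)} = b j + 65 = 65 + b j$)
$\frac{M{\left(9,r \right)}}{6845 \cdot \frac{1}{1874}} = \frac{65 + 9 \cdot 67}{6845 \cdot \frac{1}{1874}} = \frac{65 + 603}{6845 \cdot \frac{1}{1874}} = \frac{668}{\frac{6845}{1874}} = 668 \cdot \frac{1874}{6845} = \frac{1251832}{6845}$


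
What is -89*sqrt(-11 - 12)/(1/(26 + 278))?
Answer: -27056*I*sqrt(23) ≈ -1.2976e+5*I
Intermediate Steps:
-89*sqrt(-11 - 12)/(1/(26 + 278)) = -89*sqrt(-23)/(1/304) = -89*I*sqrt(23)/1/304 = -89*I*sqrt(23)*304 = -27056*I*sqrt(23)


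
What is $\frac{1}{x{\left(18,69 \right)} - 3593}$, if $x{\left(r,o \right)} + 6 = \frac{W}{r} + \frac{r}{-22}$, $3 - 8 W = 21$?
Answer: $- \frac{88}{316795} \approx -0.00027778$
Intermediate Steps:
$W = - \frac{9}{4}$ ($W = \frac{3}{8} - \frac{21}{8} = - \frac{9}{4} \approx -2.25$)
$x{\left(r,o \right)} = -6 - \frac{9}{4 r} - \frac{r}{22}$ ($x{\left(r,o \right)} = -6 + \left(- \frac{9}{4 r} + \frac{r}{-22}\right) = -6 + \left(- \frac{9}{4 r} + r \left(- \frac{1}{22}\right)\right) = -6 - \left(\frac{r}{22} + \frac{9}{4 r}\right) = -6 - \frac{9}{4 r} - \frac{r}{22}$)
$\frac{1}{x{\left(18,69 \right)} - 3593} = \frac{1}{\left(-6 - \frac{9}{4 \cdot 18} - \frac{9}{11}\right) - 3593} = \frac{1}{\left(-6 - \frac{1}{8} - \frac{9}{11}\right) - 3593} = \frac{1}{- \frac{611}{88} - 3593} = \frac{1}{- \frac{316795}{88}} = - \frac{88}{316795}$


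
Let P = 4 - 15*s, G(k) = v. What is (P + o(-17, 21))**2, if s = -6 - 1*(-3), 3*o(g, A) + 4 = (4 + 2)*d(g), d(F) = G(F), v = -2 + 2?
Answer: 20449/9 ≈ 2272.1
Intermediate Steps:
v = 0
G(k) = 0
d(F) = 0
o(g, A) = -4/3 (o(g, A) = -4/3 + ((4 + 2)*0)/3 = -4/3 + (6*0)/3 = -4/3 + (1/3)*0 = -4/3 + 0 = -4/3)
s = -3 (s = -6 + 3 = -3)
P = 49 (P = 4 - 15*(-3) = 4 + 45 = 49)
(P + o(-17, 21))**2 = (49 - 4/3)**2 = (143/3)**2 = 20449/9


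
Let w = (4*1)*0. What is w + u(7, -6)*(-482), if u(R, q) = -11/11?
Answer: 482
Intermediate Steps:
u(R, q) = -1 (u(R, q) = -11*1/11 = -1)
w = 0 (w = 4*0 = 0)
w + u(7, -6)*(-482) = 0 - 1*(-482) = 0 + 482 = 482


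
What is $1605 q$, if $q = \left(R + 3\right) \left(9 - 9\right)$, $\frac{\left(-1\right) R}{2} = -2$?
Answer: $0$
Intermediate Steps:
$R = 4$ ($R = \left(-2\right) \left(-2\right) = 4$)
$q = 0$ ($q = \left(4 + 3\right) \left(9 - 9\right) = 7 \cdot 0 = 0$)
$1605 q = 1605 \cdot 0 = 0$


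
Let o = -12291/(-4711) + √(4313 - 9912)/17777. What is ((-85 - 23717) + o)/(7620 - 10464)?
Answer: 12457659/1488676 - I*√5599/50557788 ≈ 8.3683 - 1.48e-6*I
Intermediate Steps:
o = 12291/4711 + I*√5599/17777 (o = -12291*(-1/4711) + √(-5599)*(1/17777) = 12291/4711 + (I*√5599)*(1/17777) = 12291/4711 + I*√5599/17777 ≈ 2.609 + 0.0042092*I)
((-85 - 23717) + o)/(7620 - 10464) = ((-85 - 23717) + (12291/4711 + I*√5599/17777))/(7620 - 10464) = (-23802 + (12291/4711 + I*√5599/17777))/(-2844) = (-112118931/4711 + I*√5599/17777)*(-1/2844) = 12457659/1488676 - I*√5599/50557788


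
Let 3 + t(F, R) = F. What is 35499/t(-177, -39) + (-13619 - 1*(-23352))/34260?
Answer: -224897/1142 ≈ -196.93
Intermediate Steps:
t(F, R) = -3 + F
35499/t(-177, -39) + (-13619 - 1*(-23352))/34260 = 35499/(-3 - 177) + (-13619 - 1*(-23352))/34260 = 35499/(-180) + (-13619 + 23352)*(1/34260) = 35499*(-1/180) + 9733*(1/34260) = -11833/60 + 9733/34260 = -224897/1142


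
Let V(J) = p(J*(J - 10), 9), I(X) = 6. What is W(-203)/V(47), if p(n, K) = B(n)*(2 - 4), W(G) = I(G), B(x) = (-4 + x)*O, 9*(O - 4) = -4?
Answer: -27/55520 ≈ -0.00048631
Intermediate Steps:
O = 32/9 (O = 4 + (⅑)*(-4) = 4 - 4/9 = 32/9 ≈ 3.5556)
B(x) = -128/9 + 32*x/9 (B(x) = (-4 + x)*(32/9) = -128/9 + 32*x/9)
W(G) = 6
p(n, K) = 256/9 - 64*n/9 (p(n, K) = (-128/9 + 32*n/9)*(2 - 4) = (-128/9 + 32*n/9)*(-2) = 256/9 - 64*n/9)
V(J) = 256/9 - 64*J*(-10 + J)/9 (V(J) = 256/9 - 64*J*(J - 10)/9 = 256/9 - 64*J*(-10 + J)/9)
W(-203)/V(47) = 6/(256/9 - 64/9*47*(-10 + 47)) = 6/(256/9 - 64/9*47*37) = 6/(256/9 - 111296/9) = 6/(-111040/9) = 6*(-9/111040) = -27/55520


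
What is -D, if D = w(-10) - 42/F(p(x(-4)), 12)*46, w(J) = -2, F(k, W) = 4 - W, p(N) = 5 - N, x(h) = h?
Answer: -479/2 ≈ -239.50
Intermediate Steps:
D = 479/2 (D = -2 - 42/(4 - 1*12)*46 = -2 - 42/(4 - 12)*46 = -2 - 42/(-8)*46 = -2 - 42*(-⅛)*46 = -2 + (21/4)*46 = -2 + 483/2 = 479/2 ≈ 239.50)
-D = -1*479/2 = -479/2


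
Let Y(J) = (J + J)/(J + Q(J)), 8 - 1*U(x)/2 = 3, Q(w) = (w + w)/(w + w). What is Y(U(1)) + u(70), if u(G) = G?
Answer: 790/11 ≈ 71.818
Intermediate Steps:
Q(w) = 1 (Q(w) = (2*w)/((2*w)) = (2*w)*(1/(2*w)) = 1)
U(x) = 10 (U(x) = 16 - 2*3 = 16 - 6 = 10)
Y(J) = 2*J/(1 + J) (Y(J) = (J + J)/(J + 1) = (2*J)/(1 + J) = 2*J/(1 + J))
Y(U(1)) + u(70) = 2*10/(1 + 10) + 70 = 2*10/11 + 70 = 2*10*(1/11) + 70 = 20/11 + 70 = 790/11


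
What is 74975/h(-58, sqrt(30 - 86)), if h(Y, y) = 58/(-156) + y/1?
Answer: -33918690/68309 - 182459160*I*sqrt(14)/68309 ≈ -496.55 - 9994.3*I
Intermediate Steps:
h(Y, y) = -29/78 + y (h(Y, y) = 58*(-1/156) + y*1 = -29/78 + y)
74975/h(-58, sqrt(30 - 86)) = 74975/(-29/78 + sqrt(30 - 86)) = 74975/(-29/78 + sqrt(-56)) = 74975/(-29/78 + 2*I*sqrt(14))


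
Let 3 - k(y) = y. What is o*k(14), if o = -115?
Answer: 1265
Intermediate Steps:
k(y) = 3 - y
o*k(14) = -115*(3 - 1*14) = -115*(3 - 14) = -115*(-11) = 1265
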